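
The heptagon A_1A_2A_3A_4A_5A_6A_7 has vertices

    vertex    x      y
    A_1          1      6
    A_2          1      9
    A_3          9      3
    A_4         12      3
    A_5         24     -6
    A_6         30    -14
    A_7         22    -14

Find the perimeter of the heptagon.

78

|A_1A_2| = √((0)² + (3)²) = √9 = 3
|A_2A_3| = √((8)² + (-6)²) = √100 = 10
|A_3A_4| = √((3)² + (0)²) = √9 = 3
|A_4A_5| = √((12)² + (-9)²) = √225 = 15
|A_5A_6| = √((6)² + (-8)²) = √100 = 10
|A_6A_7| = √((-8)² + (0)²) = √64 = 8
|A_7A_1| = √((-21)² + (20)²) = √841 = 29
Perimeter = 3 + 10 + 3 + 15 + 10 + 8 + 29 = 78.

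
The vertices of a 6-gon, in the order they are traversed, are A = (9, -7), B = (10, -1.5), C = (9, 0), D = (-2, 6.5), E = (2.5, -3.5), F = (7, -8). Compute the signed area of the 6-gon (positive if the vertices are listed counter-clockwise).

73.375

A→B: (9)(-1.5) − (10)(-7) = 56.5
B→C: (10)(0) − (9)(-1.5) = 13.5
C→D: (9)(6.5) − (-2)(0) = 58.5
D→E: (-2)(-3.5) − (2.5)(6.5) = -9.25
E→F: (2.5)(-8) − (7)(-3.5) = 4.5
F→A: (7)(-7) − (9)(-8) = 23
Σ = 146.75
Signed area = Σ/2 = 73.375 (positive ⇒ counter-clockwise traversal).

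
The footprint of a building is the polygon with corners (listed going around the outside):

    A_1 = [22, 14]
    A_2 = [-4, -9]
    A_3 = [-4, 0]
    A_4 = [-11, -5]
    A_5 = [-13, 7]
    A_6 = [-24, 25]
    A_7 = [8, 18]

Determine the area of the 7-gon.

686.5

Apply the shoelace (surveyor's) formula: 2A = Σ (x_i·y_{i+1} − x_{i+1}·y_i), indices taken mod 7.
Σ = (-142) + (-36) + (20) + (-142) + (-157) + (-632) + (-284) = -1373
Area = |Σ|/2 = 686.5.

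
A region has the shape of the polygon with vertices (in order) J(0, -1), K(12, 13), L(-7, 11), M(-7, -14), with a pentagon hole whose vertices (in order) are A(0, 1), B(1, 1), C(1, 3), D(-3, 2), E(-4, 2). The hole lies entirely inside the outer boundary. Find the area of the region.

203.5

Outer boundary:
Apply the shoelace formula: 2A = Σ (x_i·y_{i+1} − x_{i+1}·y_i), indices taken mod 4.
Σ = (12) + (223) + (175) + (7) = 417
Area = |Σ|/2 = 208.5.
Hole:
Apply the surveyor's formula: 2A = Σ (x_i·y_{i+1} − x_{i+1}·y_i), indices taken mod 5.
Σ = (-1) + (2) + (11) + (2) + (-4) = 10
Area = |Σ|/2 = 5.
Net area = 208.5 − 5 = 203.5.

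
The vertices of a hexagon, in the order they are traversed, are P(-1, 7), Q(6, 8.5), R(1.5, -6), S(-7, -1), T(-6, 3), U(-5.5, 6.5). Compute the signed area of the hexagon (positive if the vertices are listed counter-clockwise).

Apply the shoelace (surveyor's) formula: 2A = Σ (x_i·y_{i+1} − x_{i+1}·y_i), indices taken mod 6.
Σ = (-50.5) + (-48.75) + (-43.5) + (-27) + (-22.5) + (-32) = -224.25
Signed area = Σ/2 = -112.125 (negative ⇒ clockwise traversal).

-112.125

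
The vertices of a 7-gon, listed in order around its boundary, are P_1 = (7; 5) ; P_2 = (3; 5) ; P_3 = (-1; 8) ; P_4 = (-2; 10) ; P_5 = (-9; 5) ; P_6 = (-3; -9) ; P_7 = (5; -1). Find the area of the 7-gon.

Apply the shoelace formula: 2A = Σ (x_i·y_{i+1} − x_{i+1}·y_i), indices taken mod 7.
Σ = (20) + (29) + (6) + (80) + (96) + (48) + (32) = 311
Area = |Σ|/2 = 155.5.

155.5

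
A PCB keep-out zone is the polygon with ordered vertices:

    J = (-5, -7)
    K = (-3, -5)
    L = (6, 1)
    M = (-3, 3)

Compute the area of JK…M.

Apply Gauss's area formula: 2A = Σ (x_i·y_{i+1} − x_{i+1}·y_i), indices taken mod 4.
Σ = (4) + (27) + (21) + (36) = 88
Area = |Σ|/2 = 44.

44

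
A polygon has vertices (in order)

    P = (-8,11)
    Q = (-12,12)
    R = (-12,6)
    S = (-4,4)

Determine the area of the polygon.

Cross-terms: 36, 72, -24, -12  ⇒  Σ = 72
Area = |Σ|/2 = 36.

36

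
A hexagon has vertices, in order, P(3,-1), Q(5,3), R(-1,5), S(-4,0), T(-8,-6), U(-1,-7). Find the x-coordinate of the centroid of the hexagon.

Apply Gauss's area formula. First the cross-terms c_i = x_i·y_{i+1} − x_{i+1}·y_i:
  14, 28, 20, 24, 50, 22  ⇒  2A = 158, A = 79.
Then Σ (x_i + x_{i+1})·c_i = -570, so x̄ = -570 / (6·79) = -95/79.

-95/79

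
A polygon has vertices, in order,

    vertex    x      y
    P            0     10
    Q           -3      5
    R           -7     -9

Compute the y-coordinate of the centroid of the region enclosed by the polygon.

Apply the surveyor's formula. First the cross-terms c_i = x_i·y_{i+1} − x_{i+1}·y_i:
  30, 62, -70  ⇒  2A = 22, A = 11.
Then Σ (y_i + y_{i+1})·c_i = 132, so ȳ = 132 / (6·11) = 2.

2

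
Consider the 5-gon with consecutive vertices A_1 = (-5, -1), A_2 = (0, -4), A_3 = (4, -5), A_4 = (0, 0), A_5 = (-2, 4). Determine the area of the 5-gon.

Apply Gauss's area formula: 2A = Σ (x_i·y_{i+1} − x_{i+1}·y_i), indices taken mod 5.
Σ = (20) + (16) + (0) + (0) + (22) = 58
Area = |Σ|/2 = 29.

29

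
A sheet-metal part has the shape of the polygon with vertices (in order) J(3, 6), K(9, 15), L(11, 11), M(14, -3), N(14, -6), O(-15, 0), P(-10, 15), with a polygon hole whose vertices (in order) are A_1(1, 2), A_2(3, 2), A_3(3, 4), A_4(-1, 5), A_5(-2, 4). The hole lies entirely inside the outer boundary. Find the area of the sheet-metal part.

352.5

Outer boundary:
J→K: (3)(15) − (9)(6) = -9
K→L: (9)(11) − (11)(15) = -66
L→M: (11)(-3) − (14)(11) = -187
M→N: (14)(-6) − (14)(-3) = -42
N→O: (14)(0) − (-15)(-6) = -90
O→P: (-15)(15) − (-10)(0) = -225
P→J: (-10)(6) − (3)(15) = -105
Σ = -724
Area = |Σ|/2 = 362.
Hole:
Apply the shoelace formula: 2A = Σ (x_i·y_{i+1} − x_{i+1}·y_i), indices taken mod 5.
Σ = (-4) + (6) + (19) + (6) + (-8) = 19
Area = |Σ|/2 = 9.5.
Net area = 362 − 9.5 = 352.5.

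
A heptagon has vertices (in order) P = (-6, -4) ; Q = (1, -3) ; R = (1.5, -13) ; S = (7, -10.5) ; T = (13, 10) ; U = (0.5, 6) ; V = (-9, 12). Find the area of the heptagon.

P→Q: (-6)(-3) − (1)(-4) = 22
Q→R: (1)(-13) − (1.5)(-3) = -8.5
R→S: (1.5)(-10.5) − (7)(-13) = 75.25
S→T: (7)(10) − (13)(-10.5) = 206.5
T→U: (13)(6) − (0.5)(10) = 73
U→V: (0.5)(12) − (-9)(6) = 60
V→P: (-9)(-4) − (-6)(12) = 108
Σ = 536.25
Area = |Σ|/2 = 268.125.

268.125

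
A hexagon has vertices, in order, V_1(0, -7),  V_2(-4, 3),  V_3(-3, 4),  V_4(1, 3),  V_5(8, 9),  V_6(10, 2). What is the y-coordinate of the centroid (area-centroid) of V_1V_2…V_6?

224/207

Apply Gauss's area formula. First the cross-terms c_i = x_i·y_{i+1} − x_{i+1}·y_i:
  -28, -7, -13, -15, -74, -70  ⇒  2A = -207, A = -103.5.
Then Σ (y_i + y_{i+1})·c_i = -672, so ȳ = -672 / (6·(-103.5)) = 224/207.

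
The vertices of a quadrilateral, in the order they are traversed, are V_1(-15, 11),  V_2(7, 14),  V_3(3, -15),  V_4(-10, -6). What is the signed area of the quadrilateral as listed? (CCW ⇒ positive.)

-401

Apply the surveyor's formula: 2A = Σ (x_i·y_{i+1} − x_{i+1}·y_i), indices taken mod 4.
Σ = (-287) + (-147) + (-168) + (-200) = -802
Signed area = Σ/2 = -401 (negative ⇒ clockwise traversal).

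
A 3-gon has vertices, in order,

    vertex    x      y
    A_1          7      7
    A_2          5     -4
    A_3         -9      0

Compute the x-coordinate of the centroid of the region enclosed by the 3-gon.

1

Apply the surveyor's formula. First the cross-terms c_i = x_i·y_{i+1} − x_{i+1}·y_i:
  -63, -36, -63  ⇒  2A = -162, A = -81.
Then Σ (x_i + x_{i+1})·c_i = -486, so x̄ = -486 / (6·(-81)) = 1.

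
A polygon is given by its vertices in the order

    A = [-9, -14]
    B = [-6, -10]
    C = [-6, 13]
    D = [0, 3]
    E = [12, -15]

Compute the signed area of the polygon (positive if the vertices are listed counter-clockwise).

Apply the shoelace (surveyor's) formula: 2A = Σ (x_i·y_{i+1} − x_{i+1}·y_i), indices taken mod 5.
Σ = (6) + (-138) + (-18) + (-36) + (-303) = -489
Signed area = Σ/2 = -244.5 (negative ⇒ clockwise traversal).

-244.5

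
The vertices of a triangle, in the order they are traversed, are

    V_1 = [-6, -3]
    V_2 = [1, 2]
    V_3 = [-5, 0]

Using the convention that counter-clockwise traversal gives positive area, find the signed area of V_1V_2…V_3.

8

Apply the shoelace formula: 2A = Σ (x_i·y_{i+1} − x_{i+1}·y_i), indices taken mod 3.
Σ = (-9) + (10) + (15) = 16
Signed area = Σ/2 = 8 (positive ⇒ counter-clockwise traversal).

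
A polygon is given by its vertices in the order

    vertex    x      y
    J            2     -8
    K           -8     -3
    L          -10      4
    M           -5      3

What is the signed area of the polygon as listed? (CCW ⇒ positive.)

Apply the surveyor's formula: 2A = Σ (x_i·y_{i+1} − x_{i+1}·y_i), indices taken mod 4.
J→K: (2)(-3) − (-8)(-8) = -70
K→L: (-8)(4) − (-10)(-3) = -62
L→M: (-10)(3) − (-5)(4) = -10
M→J: (-5)(-8) − (2)(3) = 34
Σ = -108
Signed area = Σ/2 = -54 (negative ⇒ clockwise traversal).

-54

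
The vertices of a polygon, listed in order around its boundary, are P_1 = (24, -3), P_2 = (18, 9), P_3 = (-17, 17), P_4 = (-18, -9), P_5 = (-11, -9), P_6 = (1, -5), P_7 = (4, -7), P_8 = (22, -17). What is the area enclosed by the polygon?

878

Apply the surveyor's formula: 2A = Σ (x_i·y_{i+1} − x_{i+1}·y_i), indices taken mod 8.
Cross-terms: 270, 459, 459, 63, 64, 13, 86, 342  ⇒  Σ = 1756
Area = |Σ|/2 = 878.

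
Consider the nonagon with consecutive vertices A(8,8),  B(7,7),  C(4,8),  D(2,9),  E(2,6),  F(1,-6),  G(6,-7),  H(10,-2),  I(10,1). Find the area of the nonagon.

106.5

Σ = (0) + (28) + (20) + (-6) + (-18) + (29) + (58) + (30) + (72) = 213
Area = |Σ|/2 = 106.5.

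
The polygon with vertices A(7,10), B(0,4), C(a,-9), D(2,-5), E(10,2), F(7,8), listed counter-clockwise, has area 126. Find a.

The doubled signed area Σ (x_i y_{i+1} − x_{i+1} y_i) is linear in a.
With a=0 it equals 180; the coefficient of a is -9 (from the two edges through C).
So -9·a + 180 = 2·126 = 252 ⇒ a = -8.

-8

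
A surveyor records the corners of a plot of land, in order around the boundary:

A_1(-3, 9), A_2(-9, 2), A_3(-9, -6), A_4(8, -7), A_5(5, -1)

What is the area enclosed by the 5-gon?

Apply the surveyor's formula: 2A = Σ (x_i·y_{i+1} − x_{i+1}·y_i), indices taken mod 5.
A_1→A_2: (-3)(2) − (-9)(9) = 75
A_2→A_3: (-9)(-6) − (-9)(2) = 72
A_3→A_4: (-9)(-7) − (8)(-6) = 111
A_4→A_5: (8)(-1) − (5)(-7) = 27
A_5→A_1: (5)(9) − (-3)(-1) = 42
Σ = 327
Area = |Σ|/2 = 163.5.

163.5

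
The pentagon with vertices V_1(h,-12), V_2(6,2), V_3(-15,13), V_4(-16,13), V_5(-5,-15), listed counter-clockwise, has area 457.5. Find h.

21

The doubled signed area Σ (x_i y_{i+1} − x_{i+1} y_i) is linear in h.
With h=0 it equals 558; the coefficient of h is 17 (from the two edges through V_1).
So 17·h + 558 = 2·457.5 = 915 ⇒ h = 21.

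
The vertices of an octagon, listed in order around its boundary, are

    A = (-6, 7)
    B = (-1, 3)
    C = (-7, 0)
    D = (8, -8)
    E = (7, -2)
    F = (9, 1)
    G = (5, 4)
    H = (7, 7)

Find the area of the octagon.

130

Σ = (-11) + (21) + (56) + (40) + (25) + (31) + (7) + (91) = 260
Area = |Σ|/2 = 130.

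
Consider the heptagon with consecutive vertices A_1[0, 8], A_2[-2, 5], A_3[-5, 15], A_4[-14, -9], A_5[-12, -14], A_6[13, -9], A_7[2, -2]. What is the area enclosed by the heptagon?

Apply Gauss's area formula: 2A = Σ (x_i·y_{i+1} − x_{i+1}·y_i), indices taken mod 7.
Cross-terms: 16, -5, 255, 88, 290, -8, 16  ⇒  Σ = 652
Area = |Σ|/2 = 326.

326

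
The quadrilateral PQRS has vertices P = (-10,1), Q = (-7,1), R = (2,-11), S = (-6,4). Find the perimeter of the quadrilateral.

|PQ| = √((3)² + (0)²) = √9 = 3
|QR| = √((9)² + (-12)²) = √225 = 15
|RS| = √((-8)² + (15)²) = √289 = 17
|SP| = √((-4)² + (-3)²) = √25 = 5
Perimeter = 3 + 15 + 17 + 5 = 40.

40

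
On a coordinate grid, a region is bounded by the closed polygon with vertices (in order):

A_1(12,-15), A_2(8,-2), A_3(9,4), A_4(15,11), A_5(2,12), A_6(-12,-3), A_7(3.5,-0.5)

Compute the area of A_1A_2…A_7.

Apply the shoelace formula: 2A = Σ (x_i·y_{i+1} − x_{i+1}·y_i), indices taken mod 7.
Σ = (96) + (50) + (39) + (158) + (138) + (16.5) + (-46.5) = 451
Area = |Σ|/2 = 225.5.

225.5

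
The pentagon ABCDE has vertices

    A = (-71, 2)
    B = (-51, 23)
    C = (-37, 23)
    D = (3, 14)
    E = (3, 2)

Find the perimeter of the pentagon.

170

|AB| = √((20)² + (21)²) = √841 = 29
|BC| = √((14)² + (0)²) = √196 = 14
|CD| = √((40)² + (-9)²) = √1681 = 41
|DE| = √((0)² + (-12)²) = √144 = 12
|EA| = √((-74)² + (0)²) = √5476 = 74
Perimeter = 29 + 14 + 41 + 12 + 74 = 170.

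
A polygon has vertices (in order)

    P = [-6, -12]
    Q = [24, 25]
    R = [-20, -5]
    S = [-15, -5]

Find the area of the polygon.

346.5

Σ = (138) + (380) + (25) + (150) = 693
Area = |Σ|/2 = 346.5.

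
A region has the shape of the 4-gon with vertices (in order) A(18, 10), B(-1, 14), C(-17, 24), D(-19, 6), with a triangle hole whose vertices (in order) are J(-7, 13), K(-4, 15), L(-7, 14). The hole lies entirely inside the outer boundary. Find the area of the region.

264.5

Outer boundary:
Apply the shoelace formula: 2A = Σ (x_i·y_{i+1} − x_{i+1}·y_i), indices taken mod 4.
Σ = (262) + (214) + (354) + (-298) = 532
Area = |Σ|/2 = 266.
Hole:
Apply the shoelace formula: 2A = Σ (x_i·y_{i+1} − x_{i+1}·y_i), indices taken mod 3.
Cross-terms: -53, 49, 7  ⇒  Σ = 3
Area = |Σ|/2 = 1.5.
Net area = 266 − 1.5 = 264.5.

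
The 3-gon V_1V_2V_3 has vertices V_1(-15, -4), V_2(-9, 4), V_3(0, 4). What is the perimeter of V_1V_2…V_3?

36

|V_1V_2| = √((6)² + (8)²) = √100 = 10
|V_2V_3| = √((9)² + (0)²) = √81 = 9
|V_3V_1| = √((-15)² + (-8)²) = √289 = 17
Perimeter = 10 + 9 + 17 = 36.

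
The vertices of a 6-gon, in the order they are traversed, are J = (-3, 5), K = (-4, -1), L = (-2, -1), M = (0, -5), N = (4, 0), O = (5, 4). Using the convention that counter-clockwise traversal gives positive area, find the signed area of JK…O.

54

J→K: (-3)(-1) − (-4)(5) = 23
K→L: (-4)(-1) − (-2)(-1) = 2
L→M: (-2)(-5) − (0)(-1) = 10
M→N: (0)(0) − (4)(-5) = 20
N→O: (4)(4) − (5)(0) = 16
O→J: (5)(5) − (-3)(4) = 37
Σ = 108
Signed area = Σ/2 = 54 (positive ⇒ counter-clockwise traversal).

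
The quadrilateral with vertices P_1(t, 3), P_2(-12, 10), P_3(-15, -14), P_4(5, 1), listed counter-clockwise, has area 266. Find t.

Write out the shoelace sum; only the two edges meeting at P_1 involve t:
2·Area = [(5·3 − t·1) + (t·10 − (-12)·3)] + 373
       = 9·t + 424 = 532
⇒ t = 12.

12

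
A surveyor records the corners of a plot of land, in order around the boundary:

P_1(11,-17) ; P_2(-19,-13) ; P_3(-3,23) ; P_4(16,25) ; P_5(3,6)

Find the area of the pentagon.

Apply the surveyor's formula: 2A = Σ (x_i·y_{i+1} − x_{i+1}·y_i), indices taken mod 5.
P_1→P_2: (11)(-13) − (-19)(-17) = -466
P_2→P_3: (-19)(23) − (-3)(-13) = -476
P_3→P_4: (-3)(25) − (16)(23) = -443
P_4→P_5: (16)(6) − (3)(25) = 21
P_5→P_1: (3)(-17) − (11)(6) = -117
Σ = -1481
Area = |Σ|/2 = 740.5.

740.5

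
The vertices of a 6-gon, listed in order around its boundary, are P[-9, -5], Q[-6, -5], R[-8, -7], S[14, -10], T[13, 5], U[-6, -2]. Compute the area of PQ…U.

Apply the shoelace (surveyor's) formula: 2A = Σ (x_i·y_{i+1} − x_{i+1}·y_i), indices taken mod 6.
Σ = (15) + (2) + (178) + (200) + (4) + (12) = 411
Area = |Σ|/2 = 205.5.

205.5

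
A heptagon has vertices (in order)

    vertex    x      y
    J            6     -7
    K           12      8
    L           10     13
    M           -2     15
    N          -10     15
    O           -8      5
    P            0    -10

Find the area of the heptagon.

357

Apply the shoelace (surveyor's) formula: 2A = Σ (x_i·y_{i+1} − x_{i+1}·y_i), indices taken mod 7.
J→K: (6)(8) − (12)(-7) = 132
K→L: (12)(13) − (10)(8) = 76
L→M: (10)(15) − (-2)(13) = 176
M→N: (-2)(15) − (-10)(15) = 120
N→O: (-10)(5) − (-8)(15) = 70
O→P: (-8)(-10) − (0)(5) = 80
P→J: (0)(-7) − (6)(-10) = 60
Σ = 714
Area = |Σ|/2 = 357.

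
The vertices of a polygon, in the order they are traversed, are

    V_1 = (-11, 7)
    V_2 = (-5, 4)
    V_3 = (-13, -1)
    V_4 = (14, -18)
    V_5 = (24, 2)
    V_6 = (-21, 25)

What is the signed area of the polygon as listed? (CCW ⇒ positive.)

763

Cross-terms: -9, 57, 248, 460, 642, 128  ⇒  Σ = 1526
Signed area = Σ/2 = 763 (positive ⇒ counter-clockwise traversal).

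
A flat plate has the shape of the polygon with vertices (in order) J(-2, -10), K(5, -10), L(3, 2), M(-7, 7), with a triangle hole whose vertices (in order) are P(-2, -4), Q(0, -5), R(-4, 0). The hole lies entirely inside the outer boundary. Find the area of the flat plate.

Outer boundary:
Σ = (70) + (40) + (35) + (84) = 229
Area = |Σ|/2 = 114.5.
Hole:
Σ = (10) + (-20) + (16) = 6
Area = |Σ|/2 = 3.
Net area = 114.5 − 3 = 111.5.

111.5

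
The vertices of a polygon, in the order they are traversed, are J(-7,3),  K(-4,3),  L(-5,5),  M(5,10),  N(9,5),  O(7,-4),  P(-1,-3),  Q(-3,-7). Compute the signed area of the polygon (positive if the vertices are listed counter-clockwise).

-155

Apply the surveyor's formula: 2A = Σ (x_i·y_{i+1} − x_{i+1}·y_i), indices taken mod 8.
Σ = (-9) + (-5) + (-75) + (-65) + (-71) + (-25) + (-2) + (-58) = -310
Signed area = Σ/2 = -155 (negative ⇒ clockwise traversal).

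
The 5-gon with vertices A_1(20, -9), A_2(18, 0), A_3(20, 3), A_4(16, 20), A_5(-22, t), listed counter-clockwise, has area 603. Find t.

Write out the shoelace sum; only the two edges meeting at A_5 involve t:
2·Area = [(16·t − (-22)·20) + ((-22)·(-9) − 20·t)] + 568
       = -4·t + 1206 = 1206
⇒ t = 0.

0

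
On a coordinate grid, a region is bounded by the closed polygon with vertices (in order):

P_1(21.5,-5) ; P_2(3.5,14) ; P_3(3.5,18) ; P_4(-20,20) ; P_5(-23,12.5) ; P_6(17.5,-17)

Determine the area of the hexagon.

P_1→P_2: (21.5)(14) − (3.5)(-5) = 318.5
P_2→P_3: (3.5)(18) − (3.5)(14) = 14
P_3→P_4: (3.5)(20) − (-20)(18) = 430
P_4→P_5: (-20)(12.5) − (-23)(20) = 210
P_5→P_6: (-23)(-17) − (17.5)(12.5) = 172.25
P_6→P_1: (17.5)(-5) − (21.5)(-17) = 278
Σ = 1422.75
Area = |Σ|/2 = 711.375.

711.375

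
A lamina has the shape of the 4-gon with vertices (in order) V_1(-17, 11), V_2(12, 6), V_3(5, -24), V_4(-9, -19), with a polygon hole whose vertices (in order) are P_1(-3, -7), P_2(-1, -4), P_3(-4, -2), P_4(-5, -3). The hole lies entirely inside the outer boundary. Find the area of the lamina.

633

Outer boundary:
Σ = (-234) + (-318) + (-311) + (-422) = -1285
Area = |Σ|/2 = 642.5.
Hole:
Cross-terms: 5, -14, 2, 26  ⇒  Σ = 19
Area = |Σ|/2 = 9.5.
Net area = 642.5 − 9.5 = 633.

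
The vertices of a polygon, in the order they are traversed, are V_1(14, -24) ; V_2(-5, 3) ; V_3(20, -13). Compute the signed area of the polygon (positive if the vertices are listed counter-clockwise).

-185.5

Σ = (-78) + (5) + (-298) = -371
Signed area = Σ/2 = -185.5 (negative ⇒ clockwise traversal).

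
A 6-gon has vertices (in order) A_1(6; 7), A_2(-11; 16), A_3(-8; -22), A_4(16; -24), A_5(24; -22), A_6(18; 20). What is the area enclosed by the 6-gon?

1096.5

Apply Gauss's area formula: 2A = Σ (x_i·y_{i+1} − x_{i+1}·y_i), indices taken mod 6.
A_1→A_2: (6)(16) − (-11)(7) = 173
A_2→A_3: (-11)(-22) − (-8)(16) = 370
A_3→A_4: (-8)(-24) − (16)(-22) = 544
A_4→A_5: (16)(-22) − (24)(-24) = 224
A_5→A_6: (24)(20) − (18)(-22) = 876
A_6→A_1: (18)(7) − (6)(20) = 6
Σ = 2193
Area = |Σ|/2 = 1096.5.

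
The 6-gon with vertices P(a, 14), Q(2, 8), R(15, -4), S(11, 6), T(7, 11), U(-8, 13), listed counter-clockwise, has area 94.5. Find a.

-13

Write out the shoelace sum; only the two edges meeting at P involve a:
2·Area = [((-8)·14 − a·13) + (a·8 − 2·14)] + 264
       = -5·a + 124 = 189
⇒ a = -13.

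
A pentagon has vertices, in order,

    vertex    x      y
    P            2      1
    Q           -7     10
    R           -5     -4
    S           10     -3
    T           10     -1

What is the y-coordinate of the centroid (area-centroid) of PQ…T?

25/48

Apply the surveyor's formula. First the cross-terms c_i = x_i·y_{i+1} − x_{i+1}·y_i:
  27, 78, 55, 20, 12  ⇒  2A = 192, A = 96.
Then Σ (y_i + y_{i+1})·c_i = 300, so ȳ = 300 / (6·96) = 25/48.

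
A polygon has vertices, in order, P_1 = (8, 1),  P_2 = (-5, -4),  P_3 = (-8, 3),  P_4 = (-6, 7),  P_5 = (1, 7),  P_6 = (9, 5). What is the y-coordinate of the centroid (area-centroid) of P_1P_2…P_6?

182/75

Apply Gauss's area formula. First the cross-terms c_i = x_i·y_{i+1} − x_{i+1}·y_i:
  -27, -47, -38, -49, -58, -31  ⇒  2A = -250, A = -125.
Then Σ (y_i + y_{i+1})·c_i = -1820, so ȳ = -1820 / (6·(-125)) = 182/75.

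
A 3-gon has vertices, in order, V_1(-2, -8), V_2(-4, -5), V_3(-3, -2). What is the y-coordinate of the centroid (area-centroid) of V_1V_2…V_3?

-5

Apply the shoelace formula. First the cross-terms c_i = x_i·y_{i+1} − x_{i+1}·y_i:
  -22, -7, 20  ⇒  2A = -9, A = -4.5.
Then Σ (y_i + y_{i+1})·c_i = 135, so ȳ = 135 / (6·(-4.5)) = -5.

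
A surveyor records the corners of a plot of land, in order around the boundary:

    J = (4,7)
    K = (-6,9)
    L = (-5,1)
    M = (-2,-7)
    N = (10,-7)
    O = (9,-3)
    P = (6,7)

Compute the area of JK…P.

Apply the shoelace formula: 2A = Σ (x_i·y_{i+1} − x_{i+1}·y_i), indices taken mod 7.
Σ = (78) + (39) + (37) + (84) + (33) + (81) + (14) = 366
Area = |Σ|/2 = 183.

183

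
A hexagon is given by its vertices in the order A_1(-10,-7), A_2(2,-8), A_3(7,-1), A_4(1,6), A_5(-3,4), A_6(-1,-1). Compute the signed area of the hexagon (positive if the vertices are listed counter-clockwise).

Apply the shoelace formula: 2A = Σ (x_i·y_{i+1} − x_{i+1}·y_i), indices taken mod 6.
Σ = (94) + (54) + (43) + (22) + (7) + (-3) = 217
Signed area = Σ/2 = 108.5 (positive ⇒ counter-clockwise traversal).

108.5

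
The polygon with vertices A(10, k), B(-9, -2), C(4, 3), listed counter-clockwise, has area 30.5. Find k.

10

The doubled signed area Σ (x_i y_{i+1} − x_{i+1} y_i) is linear in k.
With k=0 it equals -69; the coefficient of k is 13 (from the two edges through A).
So 13·k + -69 = 2·30.5 = 61 ⇒ k = 10.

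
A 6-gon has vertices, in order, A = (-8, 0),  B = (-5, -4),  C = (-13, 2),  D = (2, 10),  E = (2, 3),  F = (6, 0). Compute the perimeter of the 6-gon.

|AB| = √((3)² + (-4)²) = √25 = 5
|BC| = √((-8)² + (6)²) = √100 = 10
|CD| = √((15)² + (8)²) = √289 = 17
|DE| = √((0)² + (-7)²) = √49 = 7
|EF| = √((4)² + (-3)²) = √25 = 5
|FA| = √((-14)² + (0)²) = √196 = 14
Perimeter = 5 + 10 + 17 + 7 + 5 + 14 = 58.

58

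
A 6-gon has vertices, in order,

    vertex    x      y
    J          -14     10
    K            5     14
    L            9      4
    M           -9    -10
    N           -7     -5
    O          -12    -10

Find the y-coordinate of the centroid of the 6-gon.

Apply the shoelace (surveyor's) formula. First the cross-terms c_i = x_i·y_{i+1} − x_{i+1}·y_i:
  -246, -106, -54, -25, 10, -260  ⇒  2A = -681, A = -340.5.
Then Σ (y_i + y_{i+1})·c_i = -7263, so ȳ = -7263 / (6·(-340.5)) = 807/227.

807/227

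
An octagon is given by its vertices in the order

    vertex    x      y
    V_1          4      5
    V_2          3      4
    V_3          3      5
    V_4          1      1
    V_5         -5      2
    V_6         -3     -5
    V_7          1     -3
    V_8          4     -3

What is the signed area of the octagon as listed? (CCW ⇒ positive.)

47.5

Apply the shoelace (surveyor's) formula: 2A = Σ (x_i·y_{i+1} − x_{i+1}·y_i), indices taken mod 8.
Σ = (1) + (3) + (-2) + (7) + (31) + (14) + (9) + (32) = 95
Signed area = Σ/2 = 47.5 (positive ⇒ counter-clockwise traversal).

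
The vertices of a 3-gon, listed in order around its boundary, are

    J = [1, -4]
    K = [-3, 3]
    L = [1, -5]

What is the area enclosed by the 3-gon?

Apply the shoelace formula: 2A = Σ (x_i·y_{i+1} − x_{i+1}·y_i), indices taken mod 3.
Σ = (-9) + (12) + (1) = 4
Area = |Σ|/2 = 2.

2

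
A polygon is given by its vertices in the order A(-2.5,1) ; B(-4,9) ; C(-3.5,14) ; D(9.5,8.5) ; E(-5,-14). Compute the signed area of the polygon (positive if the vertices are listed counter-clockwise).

Σ = (-18.5) + (-24.5) + (-162.75) + (-90.5) + (-40) = -336.25
Signed area = Σ/2 = -168.125 (negative ⇒ clockwise traversal).

-168.125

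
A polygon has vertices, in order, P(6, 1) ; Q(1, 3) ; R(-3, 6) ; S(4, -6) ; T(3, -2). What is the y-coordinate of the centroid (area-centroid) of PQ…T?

Apply the shoelace (surveyor's) formula. First the cross-terms c_i = x_i·y_{i+1} − x_{i+1}·y_i:
  17, 15, -6, 10, 15  ⇒  2A = 51, A = 25.5.
Then Σ (y_i + y_{i+1})·c_i = 108, so ȳ = 108 / (6·25.5) = 12/17.

12/17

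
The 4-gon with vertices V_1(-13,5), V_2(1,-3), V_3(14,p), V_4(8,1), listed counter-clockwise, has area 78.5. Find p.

Write out the shoelace sum; only the two edges meeting at V_3 involve p:
2·Area = [(1·p − 14·(-3)) + (14·1 − 8·p)] + 87
       = -7·p + 143 = 157
⇒ p = -2.

-2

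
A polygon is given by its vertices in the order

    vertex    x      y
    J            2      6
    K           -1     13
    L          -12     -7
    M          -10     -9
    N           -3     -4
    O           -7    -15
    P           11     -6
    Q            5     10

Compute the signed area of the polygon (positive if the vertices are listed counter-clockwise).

Apply the shoelace formula: 2A = Σ (x_i·y_{i+1} − x_{i+1}·y_i), indices taken mod 8.
Σ = (32) + (163) + (38) + (13) + (17) + (207) + (140) + (10) = 620
Signed area = Σ/2 = 310 (positive ⇒ counter-clockwise traversal).

310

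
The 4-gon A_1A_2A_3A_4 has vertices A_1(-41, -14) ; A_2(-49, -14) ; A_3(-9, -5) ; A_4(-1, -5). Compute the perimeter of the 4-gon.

98

|A_1A_2| = √((-8)² + (0)²) = √64 = 8
|A_2A_3| = √((40)² + (9)²) = √1681 = 41
|A_3A_4| = √((8)² + (0)²) = √64 = 8
|A_4A_1| = √((-40)² + (-9)²) = √1681 = 41
Perimeter = 8 + 41 + 8 + 41 = 98.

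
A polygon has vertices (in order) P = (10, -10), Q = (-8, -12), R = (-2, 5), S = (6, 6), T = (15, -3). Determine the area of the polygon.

Apply the surveyor's formula: 2A = Σ (x_i·y_{i+1} − x_{i+1}·y_i), indices taken mod 5.
Cross-terms: -200, -64, -42, -108, -120  ⇒  Σ = -534
Area = |Σ|/2 = 267.

267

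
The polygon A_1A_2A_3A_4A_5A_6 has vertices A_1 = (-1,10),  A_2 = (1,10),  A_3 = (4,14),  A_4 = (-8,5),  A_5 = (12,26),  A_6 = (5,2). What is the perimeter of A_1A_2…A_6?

86

|A_1A_2| = √((2)² + (0)²) = √4 = 2
|A_2A_3| = √((3)² + (4)²) = √25 = 5
|A_3A_4| = √((-12)² + (-9)²) = √225 = 15
|A_4A_5| = √((20)² + (21)²) = √841 = 29
|A_5A_6| = √((-7)² + (-24)²) = √625 = 25
|A_6A_1| = √((-6)² + (8)²) = √100 = 10
Perimeter = 2 + 5 + 15 + 29 + 25 + 10 = 86.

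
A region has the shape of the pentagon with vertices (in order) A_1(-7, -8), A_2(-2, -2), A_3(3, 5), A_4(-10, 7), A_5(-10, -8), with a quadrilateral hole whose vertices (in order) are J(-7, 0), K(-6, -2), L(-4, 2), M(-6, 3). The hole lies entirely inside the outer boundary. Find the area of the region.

Outer boundary:
Σ = (-2) + (-4) + (71) + (150) + (24) = 239
Area = |Σ|/2 = 119.5.
Hole:
Apply the shoelace (surveyor's) formula: 2A = Σ (x_i·y_{i+1} − x_{i+1}·y_i), indices taken mod 4.
Cross-terms: 14, -20, 0, 21  ⇒  Σ = 15
Area = |Σ|/2 = 7.5.
Net area = 119.5 − 7.5 = 112.

112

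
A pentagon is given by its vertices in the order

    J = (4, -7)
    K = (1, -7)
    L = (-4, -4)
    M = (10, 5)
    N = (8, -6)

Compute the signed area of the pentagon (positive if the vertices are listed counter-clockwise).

Cross-terms: -21, -32, 20, -100, -32  ⇒  Σ = -165
Signed area = Σ/2 = -82.5 (negative ⇒ clockwise traversal).

-82.5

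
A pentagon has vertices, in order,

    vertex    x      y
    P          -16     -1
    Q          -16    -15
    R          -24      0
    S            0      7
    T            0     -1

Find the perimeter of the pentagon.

|PQ| = √((0)² + (-14)²) = √196 = 14
|QR| = √((-8)² + (15)²) = √289 = 17
|RS| = √((24)² + (7)²) = √625 = 25
|ST| = √((0)² + (-8)²) = √64 = 8
|TP| = √((-16)² + (0)²) = √256 = 16
Perimeter = 14 + 17 + 25 + 8 + 16 = 80.

80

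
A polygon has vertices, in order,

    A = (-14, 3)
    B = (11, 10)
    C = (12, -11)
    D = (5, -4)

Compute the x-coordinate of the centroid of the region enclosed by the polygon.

3.375

Apply Gauss's area formula. First the cross-terms c_i = x_i·y_{i+1} − x_{i+1}·y_i:
  -173, -241, 7, -41  ⇒  2A = -448, A = -224.
Then Σ (x_i + x_{i+1})·c_i = -4536, so x̄ = -4536 / (6·(-224)) = 3.375.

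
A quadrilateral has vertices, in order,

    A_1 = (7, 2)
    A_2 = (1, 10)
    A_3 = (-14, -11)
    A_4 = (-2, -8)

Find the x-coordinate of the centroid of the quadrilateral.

Apply Gauss's area formula. First the cross-terms c_i = x_i·y_{i+1} − x_{i+1}·y_i:
  68, 129, 90, 52  ⇒  2A = 339, A = 169.5.
Then Σ (x_i + x_{i+1})·c_i = -2313, so x̄ = -2313 / (6·169.5) = -257/113.

-257/113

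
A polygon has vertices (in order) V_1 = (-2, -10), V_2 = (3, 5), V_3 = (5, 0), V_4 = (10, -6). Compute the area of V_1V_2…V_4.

Apply Gauss's area formula: 2A = Σ (x_i·y_{i+1} − x_{i+1}·y_i), indices taken mod 4.
Σ = (20) + (-25) + (-30) + (-112) = -147
Area = |Σ|/2 = 73.5.

73.5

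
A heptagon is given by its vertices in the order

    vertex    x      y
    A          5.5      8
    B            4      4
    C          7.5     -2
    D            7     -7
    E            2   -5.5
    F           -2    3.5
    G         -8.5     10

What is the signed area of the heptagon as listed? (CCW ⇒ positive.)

-114.125

Apply the surveyor's formula: 2A = Σ (x_i·y_{i+1} − x_{i+1}·y_i), indices taken mod 7.
A→B: (5.5)(4) − (4)(8) = -10
B→C: (4)(-2) − (7.5)(4) = -38
C→D: (7.5)(-7) − (7)(-2) = -38.5
D→E: (7)(-5.5) − (2)(-7) = -24.5
E→F: (2)(3.5) − (-2)(-5.5) = -4
F→G: (-2)(10) − (-8.5)(3.5) = 9.75
G→A: (-8.5)(8) − (5.5)(10) = -123
Σ = -228.25
Signed area = Σ/2 = -114.125 (negative ⇒ clockwise traversal).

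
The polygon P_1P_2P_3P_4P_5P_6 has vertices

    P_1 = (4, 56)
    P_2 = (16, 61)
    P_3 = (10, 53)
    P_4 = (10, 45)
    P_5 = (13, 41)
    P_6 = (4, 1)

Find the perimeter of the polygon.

|P_1P_2| = √((12)² + (5)²) = √169 = 13
|P_2P_3| = √((-6)² + (-8)²) = √100 = 10
|P_3P_4| = √((0)² + (-8)²) = √64 = 8
|P_4P_5| = √((3)² + (-4)²) = √25 = 5
|P_5P_6| = √((-9)² + (-40)²) = √1681 = 41
|P_6P_1| = √((0)² + (55)²) = √3025 = 55
Perimeter = 13 + 10 + 8 + 5 + 41 + 55 = 132.

132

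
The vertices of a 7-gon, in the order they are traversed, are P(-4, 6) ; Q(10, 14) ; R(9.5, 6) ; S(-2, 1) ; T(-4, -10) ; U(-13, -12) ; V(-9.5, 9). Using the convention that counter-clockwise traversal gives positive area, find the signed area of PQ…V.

Apply the shoelace formula: 2A = Σ (x_i·y_{i+1} − x_{i+1}·y_i), indices taken mod 7.
Σ = (-116) + (-73) + (21.5) + (24) + (-82) + (-231) + (-21) = -477.5
Signed area = Σ/2 = -238.75 (negative ⇒ clockwise traversal).

-238.75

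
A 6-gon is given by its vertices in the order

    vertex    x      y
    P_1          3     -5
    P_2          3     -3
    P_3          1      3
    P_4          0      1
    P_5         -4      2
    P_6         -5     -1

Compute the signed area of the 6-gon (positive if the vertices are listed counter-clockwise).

Σ = (6) + (12) + (1) + (4) + (14) + (28) = 65
Signed area = Σ/2 = 32.5 (positive ⇒ counter-clockwise traversal).

32.5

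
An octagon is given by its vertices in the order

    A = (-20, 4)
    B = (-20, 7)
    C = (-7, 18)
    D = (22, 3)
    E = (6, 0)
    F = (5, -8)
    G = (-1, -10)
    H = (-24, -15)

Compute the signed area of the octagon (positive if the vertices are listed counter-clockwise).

-766.5

Σ = (-60) + (-311) + (-417) + (-18) + (-48) + (-58) + (-225) + (-396) = -1533
Signed area = Σ/2 = -766.5 (negative ⇒ clockwise traversal).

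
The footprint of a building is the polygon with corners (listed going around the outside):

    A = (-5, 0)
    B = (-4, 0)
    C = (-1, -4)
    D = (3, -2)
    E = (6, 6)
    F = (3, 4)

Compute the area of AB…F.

43

Apply Gauss's area formula: 2A = Σ (x_i·y_{i+1} − x_{i+1}·y_i), indices taken mod 6.
A→B: (-5)(0) − (-4)(0) = 0
B→C: (-4)(-4) − (-1)(0) = 16
C→D: (-1)(-2) − (3)(-4) = 14
D→E: (3)(6) − (6)(-2) = 30
E→F: (6)(4) − (3)(6) = 6
F→A: (3)(0) − (-5)(4) = 20
Σ = 86
Area = |Σ|/2 = 43.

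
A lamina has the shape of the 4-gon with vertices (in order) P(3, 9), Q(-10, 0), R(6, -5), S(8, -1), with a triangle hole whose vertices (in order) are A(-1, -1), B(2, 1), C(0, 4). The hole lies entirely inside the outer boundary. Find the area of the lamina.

118

Outer boundary:
Apply the surveyor's formula: 2A = Σ (x_i·y_{i+1} − x_{i+1}·y_i), indices taken mod 4.
Σ = (90) + (50) + (34) + (75) = 249
Area = |Σ|/2 = 124.5.
Hole:
A→B: (-1)(1) − (2)(-1) = 1
B→C: (2)(4) − (0)(1) = 8
C→A: (0)(-1) − (-1)(4) = 4
Σ = 13
Area = |Σ|/2 = 6.5.
Net area = 124.5 − 6.5 = 118.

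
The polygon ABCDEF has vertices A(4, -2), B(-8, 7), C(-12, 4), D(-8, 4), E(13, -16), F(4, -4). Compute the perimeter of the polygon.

|AB| = √((-12)² + (9)²) = √225 = 15
|BC| = √((-4)² + (-3)²) = √25 = 5
|CD| = √((4)² + (0)²) = √16 = 4
|DE| = √((21)² + (-20)²) = √841 = 29
|EF| = √((-9)² + (12)²) = √225 = 15
|FA| = √((0)² + (2)²) = √4 = 2
Perimeter = 15 + 5 + 4 + 29 + 15 + 2 = 70.

70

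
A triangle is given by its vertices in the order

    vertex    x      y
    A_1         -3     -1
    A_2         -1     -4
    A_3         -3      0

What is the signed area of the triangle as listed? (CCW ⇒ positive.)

Apply Gauss's area formula: 2A = Σ (x_i·y_{i+1} − x_{i+1}·y_i), indices taken mod 3.
Σ = (11) + (-12) + (3) = 2
Signed area = Σ/2 = 1 (positive ⇒ counter-clockwise traversal).

1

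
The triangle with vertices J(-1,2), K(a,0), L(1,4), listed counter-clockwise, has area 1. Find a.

The doubled signed area Σ (x_i y_{i+1} − x_{i+1} y_i) is linear in a.
With a=0 it equals 6; the coefficient of a is 2 (from the two edges through K).
So 2·a + 6 = 2·1 = 2 ⇒ a = -2.

-2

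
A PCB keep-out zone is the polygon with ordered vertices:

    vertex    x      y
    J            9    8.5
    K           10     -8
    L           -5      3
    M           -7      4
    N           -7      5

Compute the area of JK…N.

Cross-terms: -157, -10, 1, -7, -104.5  ⇒  Σ = -277.5
Area = |Σ|/2 = 138.75.

138.75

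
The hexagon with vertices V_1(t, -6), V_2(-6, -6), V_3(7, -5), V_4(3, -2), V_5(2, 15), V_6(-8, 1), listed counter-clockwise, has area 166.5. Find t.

The doubled signed area Σ (x_i y_{i+1} − x_{i+1} y_i) is linear in t.
With t=0 it equals 256; the coefficient of t is -7 (from the two edges through V_1).
So -7·t + 256 = 2·166.5 = 333 ⇒ t = -11.

-11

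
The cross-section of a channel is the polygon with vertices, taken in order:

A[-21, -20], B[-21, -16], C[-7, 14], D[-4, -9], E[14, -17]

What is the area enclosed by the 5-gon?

Apply Gauss's area formula: 2A = Σ (x_i·y_{i+1} − x_{i+1}·y_i), indices taken mod 5.
A→B: (-21)(-16) − (-21)(-20) = -84
B→C: (-21)(14) − (-7)(-16) = -406
C→D: (-7)(-9) − (-4)(14) = 119
D→E: (-4)(-17) − (14)(-9) = 194
E→A: (14)(-20) − (-21)(-17) = -637
Σ = -814
Area = |Σ|/2 = 407.

407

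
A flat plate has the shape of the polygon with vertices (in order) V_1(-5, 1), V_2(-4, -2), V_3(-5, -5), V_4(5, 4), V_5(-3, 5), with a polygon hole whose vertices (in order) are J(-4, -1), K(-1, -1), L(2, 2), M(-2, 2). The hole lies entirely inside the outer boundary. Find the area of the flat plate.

33.5

Outer boundary:
V_1→V_2: (-5)(-2) − (-4)(1) = 14
V_2→V_3: (-4)(-5) − (-5)(-2) = 10
V_3→V_4: (-5)(4) − (5)(-5) = 5
V_4→V_5: (5)(5) − (-3)(4) = 37
V_5→V_1: (-3)(1) − (-5)(5) = 22
Σ = 88
Area = |Σ|/2 = 44.
Hole:
Apply Gauss's area formula: 2A = Σ (x_i·y_{i+1} − x_{i+1}·y_i), indices taken mod 4.
Σ = (3) + (0) + (8) + (10) = 21
Area = |Σ|/2 = 10.5.
Net area = 44 − 10.5 = 33.5.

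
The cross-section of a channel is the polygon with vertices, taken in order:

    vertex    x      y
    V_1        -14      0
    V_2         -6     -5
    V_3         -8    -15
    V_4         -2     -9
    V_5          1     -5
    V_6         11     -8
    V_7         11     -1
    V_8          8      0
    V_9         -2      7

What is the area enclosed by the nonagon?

233.5

Cross-terms: 70, 50, 42, 19, 47, 77, 8, 56, 98  ⇒  Σ = 467
Area = |Σ|/2 = 233.5.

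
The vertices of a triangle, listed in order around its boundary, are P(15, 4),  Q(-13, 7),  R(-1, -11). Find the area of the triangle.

Apply Gauss's area formula: 2A = Σ (x_i·y_{i+1} − x_{i+1}·y_i), indices taken mod 3.
Cross-terms: 157, 150, 161  ⇒  Σ = 468
Area = |Σ|/2 = 234.

234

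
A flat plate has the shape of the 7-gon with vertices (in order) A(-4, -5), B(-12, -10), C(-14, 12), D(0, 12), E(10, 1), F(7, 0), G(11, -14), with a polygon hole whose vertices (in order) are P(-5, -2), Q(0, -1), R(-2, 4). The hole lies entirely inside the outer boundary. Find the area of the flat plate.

390.5

Outer boundary:
Σ = (-20) + (-284) + (-168) + (-120) + (-7) + (-98) + (-111) = -808
Area = |Σ|/2 = 404.
Hole:
Apply the shoelace formula: 2A = Σ (x_i·y_{i+1} − x_{i+1}·y_i), indices taken mod 3.
Cross-terms: 5, -2, 24  ⇒  Σ = 27
Area = |Σ|/2 = 13.5.
Net area = 404 − 13.5 = 390.5.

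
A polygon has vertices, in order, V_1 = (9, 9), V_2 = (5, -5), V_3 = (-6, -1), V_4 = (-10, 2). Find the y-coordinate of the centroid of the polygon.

Apply the shoelace (surveyor's) formula. First the cross-terms c_i = x_i·y_{i+1} − x_{i+1}·y_i:
  -90, -35, -22, -108  ⇒  2A = -255, A = -127.5.
Then Σ (y_i + y_{i+1})·c_i = -1360, so ȳ = -1360 / (6·(-127.5)) = 16/9.

16/9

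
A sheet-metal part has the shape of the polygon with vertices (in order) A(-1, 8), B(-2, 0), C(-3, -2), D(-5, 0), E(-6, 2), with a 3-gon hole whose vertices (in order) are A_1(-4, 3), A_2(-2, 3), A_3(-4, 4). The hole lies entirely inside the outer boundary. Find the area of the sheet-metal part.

Outer boundary:
Cross-terms: 16, 4, -10, -10, -46  ⇒  Σ = -46
Area = |Σ|/2 = 23.
Hole:
Apply the surveyor's formula: 2A = Σ (x_i·y_{i+1} − x_{i+1}·y_i), indices taken mod 3.
Σ = (-6) + (4) + (4) = 2
Area = |Σ|/2 = 1.
Net area = 23 − 1 = 22.

22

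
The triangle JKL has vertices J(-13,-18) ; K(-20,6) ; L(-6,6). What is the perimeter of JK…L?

64

|JK| = √((-7)² + (24)²) = √625 = 25
|KL| = √((14)² + (0)²) = √196 = 14
|LJ| = √((-7)² + (-24)²) = √625 = 25
Perimeter = 25 + 14 + 25 = 64.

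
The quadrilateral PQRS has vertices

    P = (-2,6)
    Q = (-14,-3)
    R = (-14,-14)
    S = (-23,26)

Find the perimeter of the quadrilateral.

|PQ| = √((-12)² + (-9)²) = √225 = 15
|QR| = √((0)² + (-11)²) = √121 = 11
|RS| = √((-9)² + (40)²) = √1681 = 41
|SP| = √((21)² + (-20)²) = √841 = 29
Perimeter = 15 + 11 + 41 + 29 = 96.

96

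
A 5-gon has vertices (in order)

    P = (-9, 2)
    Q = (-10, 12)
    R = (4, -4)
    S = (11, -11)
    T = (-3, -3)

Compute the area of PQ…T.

Cross-terms: -88, -8, 0, -66, -33  ⇒  Σ = -195
Area = |Σ|/2 = 97.5.

97.5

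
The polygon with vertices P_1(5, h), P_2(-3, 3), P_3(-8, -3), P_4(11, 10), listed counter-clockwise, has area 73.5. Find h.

14

Write out the shoelace sum; only the two edges meeting at P_1 involve h:
2·Area = [(11·h − 5·10) + (5·3 − (-3)·h)] + -14
       = 14·h + -49 = 147
⇒ h = 14.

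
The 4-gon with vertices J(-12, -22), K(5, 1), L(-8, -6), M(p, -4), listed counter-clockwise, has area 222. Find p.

-24

Write out the shoelace sum; only the two edges meeting at M involve p:
2·Area = [((-8)·(-4) − p·(-6)) + (p·(-22) − (-12)·(-4))] + 76
       = -16·p + 60 = 444
⇒ p = -24.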